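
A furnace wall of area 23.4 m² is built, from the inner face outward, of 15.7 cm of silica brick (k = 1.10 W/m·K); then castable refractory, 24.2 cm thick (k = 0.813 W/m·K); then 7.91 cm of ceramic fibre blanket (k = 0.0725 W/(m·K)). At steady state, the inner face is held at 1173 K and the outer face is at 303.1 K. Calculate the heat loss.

Q = 13.3 kW

Series thermal resistances, inner to outer:
  R_silica brick = L/(kA) = 0.157/(1.10·23.4) = 0.006099 K/W
  R_castable refractory = L/(kA) = 0.242/(0.813·23.4) = 0.01272 K/W
  R_ceramic fibre blanket = L/(kA) = 0.0791/(0.0725·23.4) = 0.04663 K/W
ΣR = 0.006099 + 0.01272 + 0.04663 = 0.06545 K/W
Q = ΔT/ΣR = (1173 K − 303.1 K)/0.06545 = 13300 W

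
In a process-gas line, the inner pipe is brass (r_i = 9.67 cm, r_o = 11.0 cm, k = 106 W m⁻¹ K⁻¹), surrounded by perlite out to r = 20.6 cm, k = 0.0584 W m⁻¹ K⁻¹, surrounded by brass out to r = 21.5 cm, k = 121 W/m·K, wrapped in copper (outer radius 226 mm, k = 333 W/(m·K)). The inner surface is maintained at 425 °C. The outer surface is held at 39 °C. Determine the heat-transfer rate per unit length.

Series thermal resistances, inner to outer:
  R'_brass = ln(0.110/0.0967)/(2πk) = 0.1289/(2π·106) = 1.935×10^-4 m·K/W
  R'_perlite = ln(0.206/0.110)/(2πk) = 0.6274/(2π·0.0584) = 1.710 m·K/W
  R'_brass = ln(0.215/0.206)/(2πk) = 0.04276/(2π·121) = 5.625×10^-5 m·K/W
  R'_copper = ln(0.226/0.215)/(2πk) = 0.04990/(2π·333) = 2.385×10^-5 m·K/W
ΣR = 1.935×10^-4 + 1.710 + 5.625×10^-5 + 2.385×10^-5 = 1.710 m·K/W
Q' = ΔT/ΣR = (425 °C − 39 °C)/1.710 = 226 W/m

Q' = 226 W/m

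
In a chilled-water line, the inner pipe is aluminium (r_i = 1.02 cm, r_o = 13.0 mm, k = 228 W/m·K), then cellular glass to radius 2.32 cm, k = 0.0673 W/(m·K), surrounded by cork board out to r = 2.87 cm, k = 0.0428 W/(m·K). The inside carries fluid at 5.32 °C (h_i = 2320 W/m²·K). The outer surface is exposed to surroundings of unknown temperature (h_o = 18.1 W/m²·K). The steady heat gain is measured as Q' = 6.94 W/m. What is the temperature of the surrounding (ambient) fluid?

Sum the resistances:
  R'_conv,in = 1/(2πr h) = 1/(2π·0.0102·2320) = 0.006726 m·K/W
  R'_aluminium = ln(0.0130/0.0102)/(2πk) = 0.2426/(2π·228) = 1.693×10^-4 m·K/W
  R'_cellular glass = ln(0.0232/0.0130)/(2πk) = 0.5792/(2π·0.0673) = 1.370 m·K/W
  R'_cork board = ln(0.0287/0.0232)/(2πk) = 0.2127/(2π·0.0428) = 0.7911 m·K/W
  R'_conv,out = 1/(2πr h) = 1/(2π·0.0287·18.1) = 0.3064 m·K/W
ΣR = 2.474 m·K/W
ΔT = Q'·ΣR = 6.94 × 2.474 = 17.17 K
Heat flows inward, so T_out = T_in + ΔT = 5.32 + 17.17 = 22.5 °C

T_out = 22.5 °C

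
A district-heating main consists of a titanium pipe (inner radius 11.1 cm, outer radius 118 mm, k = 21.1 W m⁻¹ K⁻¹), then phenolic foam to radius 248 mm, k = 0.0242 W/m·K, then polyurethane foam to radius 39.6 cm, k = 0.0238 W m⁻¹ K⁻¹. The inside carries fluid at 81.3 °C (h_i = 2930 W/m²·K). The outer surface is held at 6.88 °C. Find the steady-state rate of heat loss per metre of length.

Q' = 9.28 W/m

Treat each layer as a resistance in series:
  R'_conv,in = 1/(2πr h) = 1/(2π·0.111·2930) = 4.894×10^-4 m·K/W
  R'_titanium = ln(0.118/0.111)/(2πk) = 0.06115/(2π·21.1) = 4.613×10^-4 m·K/W
  R'_phenolic foam = ln(0.248/0.118)/(2πk) = 0.7427/(2π·0.0242) = 4.885 m·K/W
  R'_polyurethane foam = ln(0.396/0.248)/(2πk) = 0.4680/(2π·0.0238) = 3.130 m·K/W
ΣR = 4.894×10^-4 + 4.613×10^-4 + 4.885 + 3.130 = 8.016 m·K/W
Q' = ΔT/ΣR = (81.3 °C − 6.88 °C)/8.016 = 9.28 W/m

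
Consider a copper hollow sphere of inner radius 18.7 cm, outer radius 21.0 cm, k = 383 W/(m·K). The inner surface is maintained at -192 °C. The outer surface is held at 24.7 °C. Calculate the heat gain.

Q = 4πk·ΔT/(1/r₁ − 1/r₂) = 4π × 383 × 216.7 / (1/0.187 − 1/0.210) = 1.78×10^6 W

Q = 1780 kW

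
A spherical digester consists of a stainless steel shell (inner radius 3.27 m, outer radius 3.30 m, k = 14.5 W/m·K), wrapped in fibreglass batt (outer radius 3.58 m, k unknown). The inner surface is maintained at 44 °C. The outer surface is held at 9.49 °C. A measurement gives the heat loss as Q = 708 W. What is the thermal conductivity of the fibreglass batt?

k = 0.0387 W/m·K

ΣR = ΔT/Q = |44 − 9.49|/708 = 0.04874 K/W
Known resistances:
  R_stainless steel = (1/3.27 − 1/3.30)/(4πk) = 0.002780/(4π·14.5) = 1.526×10^-5 K/W
R_fibreglass batt = ΣR − ΣR_known = 0.04874 − 1.526×10^-5 = 0.04872 K/W
(1/r₁−1/r₂)/(4πk) = 0.04872 ⇒ k = 0.02370/(4π·0.04872) = 0.0387 W/m·K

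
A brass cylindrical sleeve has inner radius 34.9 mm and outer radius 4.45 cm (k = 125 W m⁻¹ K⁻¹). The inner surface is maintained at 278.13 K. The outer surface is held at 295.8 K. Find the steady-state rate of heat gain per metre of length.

Q' = 57.1 kW/m

Q' = 2πk·ΔT/ln(r₂/r₁) = 2π × 125 × 17.67 / ln(0.0445/0.0349) = 57100 W/m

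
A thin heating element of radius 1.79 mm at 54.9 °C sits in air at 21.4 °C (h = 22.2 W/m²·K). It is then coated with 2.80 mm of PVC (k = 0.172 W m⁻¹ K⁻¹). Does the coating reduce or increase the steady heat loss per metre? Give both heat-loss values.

increases: 8.36 → 13.8 W/m

Critical radius for a cylinder: r_cr = k/h = 0.00775 m = 0.775 cm.
Outer radius after coating: r₂ = 0.00179 + 0.00280 = 0.00459 m.
Since r₁ < r_cr and r₂ ≤ r_cr, the coating moves toward the maximum at r_cr — heat loss rises.
Bare: R = 1/(2πr₁h) = 4.005 m·K/W; Q = 33.5/4.005 = 8.36 W/m.
Coated: R = R_cond + R_conv = 2.433 m·K/W; Q = 33.5/2.433 = 13.8 W/m.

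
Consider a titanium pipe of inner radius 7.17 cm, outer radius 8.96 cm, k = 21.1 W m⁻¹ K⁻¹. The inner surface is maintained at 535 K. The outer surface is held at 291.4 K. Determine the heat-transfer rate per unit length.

Q' = 145 kW/m

Q' = 2πk·ΔT/ln(r₂/r₁) = 2π × 21.1 × 243.6 / ln(0.0896/0.0717) = 1.45×10^5 W/m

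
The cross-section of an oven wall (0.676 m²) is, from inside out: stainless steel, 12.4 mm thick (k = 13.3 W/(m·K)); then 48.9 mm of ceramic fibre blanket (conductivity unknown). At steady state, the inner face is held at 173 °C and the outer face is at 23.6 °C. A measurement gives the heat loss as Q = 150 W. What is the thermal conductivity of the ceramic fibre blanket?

ΣR = ΔT/Q = |173 − 23.6|/150 = 0.9960 K/W
Known resistances:
  R_stainless steel = L/(kA) = 0.0124/(13.3·0.676) = 0.001379 K/W
R_ceramic fibre blanket = ΣR − ΣR_known = 0.9960 − 0.001379 = 0.9946 K/W
L/(kA) = 0.9946 ⇒ k = 0.0489/(0.9946·0.676) = 0.0727 W/m·K

k = 0.0727 W/m·K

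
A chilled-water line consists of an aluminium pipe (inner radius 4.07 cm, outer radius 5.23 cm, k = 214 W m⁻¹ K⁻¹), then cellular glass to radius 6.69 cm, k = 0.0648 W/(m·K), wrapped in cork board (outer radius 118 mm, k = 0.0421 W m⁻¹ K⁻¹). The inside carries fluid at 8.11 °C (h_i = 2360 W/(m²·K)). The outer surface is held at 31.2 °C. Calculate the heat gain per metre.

Q' = 8.39 W/m

Resistance network (inner→outer):
  R'_conv,in = 1/(2πr h) = 1/(2π·0.0407·2360) = 0.001657 m·K/W
  R'_aluminium = ln(0.0523/0.0407)/(2πk) = 0.2508/(2π·214) = 1.865×10^-4 m·K/W
  R'_cellular glass = ln(0.0669/0.0523)/(2πk) = 0.2462/(2π·0.0648) = 0.6047 m·K/W
  R'_cork board = ln(0.118/0.0669)/(2πk) = 0.5675/(2π·0.0421) = 2.145 m·K/W
ΣR = 0.001657 + 1.865×10^-4 + 0.6047 + 2.145 = 2.752 m·K/W
Q' = ΔT/ΣR = (8.11 °C − 31.2 °C)/2.752 = -8.39 W/m
(Negative Q' ⇒ heat flows inward; heat gain = 8.39 W/m.)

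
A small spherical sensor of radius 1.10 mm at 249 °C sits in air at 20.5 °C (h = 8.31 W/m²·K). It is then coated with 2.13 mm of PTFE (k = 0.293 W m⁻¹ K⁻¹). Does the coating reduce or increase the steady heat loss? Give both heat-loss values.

Critical radius for a sphere: r_cr = 2k/h = 0.0705 m = 7.05 cm.
Outer radius after coating: r₂ = 0.00110 + 0.00213 = 0.00323 m.
Since r₁ < r_cr and r₂ ≤ r_cr, the coating moves toward the maximum at r_cr — heat loss rises.
Bare: R = 1/(4πr₁²h) = 7914 K/W; Q = 228.5/7914 = 0.0289 W.
Coated: R = R_cond + R_conv = 1081 K/W; Q = 228.5/1081 = 0.211 W.

increases: 0.0289 → 0.211 W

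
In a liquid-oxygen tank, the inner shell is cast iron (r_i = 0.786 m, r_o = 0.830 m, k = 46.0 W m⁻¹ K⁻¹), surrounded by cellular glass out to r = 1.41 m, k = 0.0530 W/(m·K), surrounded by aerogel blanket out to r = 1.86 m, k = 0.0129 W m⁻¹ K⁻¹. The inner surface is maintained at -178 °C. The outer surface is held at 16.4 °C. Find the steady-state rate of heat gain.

Series thermal resistances, inner to outer:
  R_cast iron = (1/0.786 − 1/0.830)/(4πk) = 0.06745/(4π·46.0) = 1.167×10^-4 K/W
  R_cellular glass = (1/0.830 − 1/1.41)/(4πk) = 0.4956/(4π·0.0530) = 0.7441 K/W
  R_aerogel blanket = (1/1.41 − 1/1.86)/(4πk) = 0.1716/(4π·0.0129) = 1.058 K/W
ΣR = 1.167×10^-4 + 0.7441 + 1.058 = 1.802 K/W
Q = ΔT/ΣR = (-178 °C − 16.4 °C)/1.802 = -108 W
(Negative Q ⇒ heat flows inward; heat gain = 108 W.)

Q = 108 W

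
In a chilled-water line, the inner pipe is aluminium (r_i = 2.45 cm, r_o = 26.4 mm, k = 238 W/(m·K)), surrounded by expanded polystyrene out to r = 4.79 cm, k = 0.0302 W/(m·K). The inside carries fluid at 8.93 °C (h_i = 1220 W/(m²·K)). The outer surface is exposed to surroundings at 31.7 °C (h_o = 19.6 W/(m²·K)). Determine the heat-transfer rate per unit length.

Treat each layer as a resistance in series:
  R'_conv,in = 1/(2πr h) = 1/(2π·0.0245·1220) = 0.005325 m·K/W
  R'_aluminium = ln(0.0264/0.0245)/(2πk) = 0.07469/(2π·238) = 4.995×10^-5 m·K/W
  R'_expanded polystyrene = ln(0.0479/0.0264)/(2πk) = 0.5958/(2π·0.0302) = 3.140 m·K/W
  R'_conv,out = 1/(2πr h) = 1/(2π·0.0479·19.6) = 0.1695 m·K/W
ΣR = 0.005325 + 4.995×10^-5 + 3.140 + 0.1695 = 3.315 m·K/W
Q' = ΔT/ΣR = (8.93 °C − 31.7 °C)/3.315 = -6.87 W/m
(Negative Q' ⇒ heat flows inward; heat gain = 6.87 W/m.)

Q' = 6.87 W/m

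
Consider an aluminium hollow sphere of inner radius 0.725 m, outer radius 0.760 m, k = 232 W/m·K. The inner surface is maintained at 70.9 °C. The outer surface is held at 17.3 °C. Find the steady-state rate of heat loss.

Q = 2460 kW

Q = 4πk·ΔT/(1/r₁ − 1/r₂) = 4π × 232 × 53.6 / (1/0.725 − 1/0.760) = 2.46×10^6 W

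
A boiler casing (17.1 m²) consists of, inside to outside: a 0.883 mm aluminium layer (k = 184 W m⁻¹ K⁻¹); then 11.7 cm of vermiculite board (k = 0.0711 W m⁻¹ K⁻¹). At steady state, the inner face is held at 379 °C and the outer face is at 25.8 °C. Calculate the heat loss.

Q = 3670 W

Treat each layer as a resistance in series:
  R_aluminium = L/(kA) = 8.83×10^-4/(184·17.1) = 2.806×10^-7 K/W
  R_vermiculite board = L/(kA) = 0.117/(0.0711·17.1) = 0.09623 K/W
ΣR = 2.806×10^-7 + 0.09623 = 0.09623 K/W
Q = ΔT/ΣR = (379 °C − 25.8 °C)/0.09623 = 3670 W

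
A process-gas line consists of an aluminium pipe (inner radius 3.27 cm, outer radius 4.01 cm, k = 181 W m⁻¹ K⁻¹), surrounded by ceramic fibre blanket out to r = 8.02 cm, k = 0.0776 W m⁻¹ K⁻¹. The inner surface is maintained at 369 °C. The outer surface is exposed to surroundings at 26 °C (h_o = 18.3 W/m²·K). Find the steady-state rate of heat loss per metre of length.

Resistance network (inner→outer):
  R'_aluminium = ln(0.0401/0.0327)/(2πk) = 0.2040/(2π·181) = 1.794×10^-4 m·K/W
  R'_ceramic fibre blanket = ln(0.0802/0.0401)/(2πk) = 0.6931/(2π·0.0776) = 1.422 m·K/W
  R'_conv,out = 1/(2πr h) = 1/(2π·0.0802·18.3) = 0.1084 m·K/W
ΣR = 1.794×10^-4 + 1.422 + 0.1084 = 1.531 m·K/W
Q' = ΔT/ΣR = (369 °C − 26 °C)/1.531 = 224 W/m

Q' = 224 W/m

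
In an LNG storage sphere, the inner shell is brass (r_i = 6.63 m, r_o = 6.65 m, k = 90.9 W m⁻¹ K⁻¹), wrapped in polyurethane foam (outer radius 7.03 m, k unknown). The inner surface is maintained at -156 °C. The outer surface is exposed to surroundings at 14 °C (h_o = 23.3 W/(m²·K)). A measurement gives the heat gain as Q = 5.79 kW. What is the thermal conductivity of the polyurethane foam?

k = 0.0221 W/m·K

ΣR = ΔT/Q = |-156 − 14|/5790 = 0.02936 K/W
Known resistances:
  R_brass = (1/6.63 − 1/6.65)/(4πk) = 4.536×10^-4/(4π·90.9) = 3.971×10^-7 K/W
  R_conv,out = 1/(4πr²h) = 1/(4π·7.03²·23.3) = 6.911×10^-5 K/W
R_polyurethane foam = ΣR − ΣR_known = 0.02936 − 6.951×10^-5 = 0.02929 K/W
(1/r₁−1/r₂)/(4πk) = 0.02929 ⇒ k = 0.008128/(4π·0.02929) = 0.0221 W/m·K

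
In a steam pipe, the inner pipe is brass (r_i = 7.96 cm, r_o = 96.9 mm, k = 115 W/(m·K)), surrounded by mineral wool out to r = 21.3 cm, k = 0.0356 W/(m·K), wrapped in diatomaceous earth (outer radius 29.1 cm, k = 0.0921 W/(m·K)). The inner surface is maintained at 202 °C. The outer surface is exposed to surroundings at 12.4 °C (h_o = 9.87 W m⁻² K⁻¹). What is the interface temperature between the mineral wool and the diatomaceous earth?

Resistance network (inner→outer):
  R'_brass = ln(0.0969/0.0796)/(2πk) = 0.1967/(2π·115) = 2.722×10^-4 m·K/W
  R'_mineral wool = ln(0.213/0.0969)/(2πk) = 0.7876/(2π·0.0356) = 3.521 m·K/W
  R'_diatomaceous earth = ln(0.291/0.213)/(2πk) = 0.3120/(2π·0.0921) = 0.5392 m·K/W
  R'_conv,out = 1/(2πr h) = 1/(2π·0.291·9.87) = 0.05541 m·K/W
ΣR = 2.722×10^-4 + 3.521 + 0.5392 + 0.05541 = 4.116 m·K/W
Q' = ΔT/ΣR = (202 °C − 12.4 °C)/4.116 = 46.06 W/m
From the inner boundary to the mineral wool/diatomaceous earth interface, ΣR_partial = 3.521 m·K/W.
T_interface = T_in − Q'·ΣR_partial = 202 °C − (46.06)(3.521) = 39.8 °C

T = 39.8 °C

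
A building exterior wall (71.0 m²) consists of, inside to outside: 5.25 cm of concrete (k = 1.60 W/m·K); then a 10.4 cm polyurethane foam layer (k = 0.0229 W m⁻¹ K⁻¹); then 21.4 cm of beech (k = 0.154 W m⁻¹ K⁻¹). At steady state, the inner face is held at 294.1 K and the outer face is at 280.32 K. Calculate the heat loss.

Q = 164 W

Resistance network (inner→outer):
  R_concrete = L/(kA) = 0.0525/(1.60·71.0) = 4.621×10^-4 K/W
  R_polyurethane foam = L/(kA) = 0.104/(0.0229·71.0) = 0.06396 K/W
  R_beech = L/(kA) = 0.214/(0.154·71.0) = 0.01957 K/W
ΣR = 4.621×10^-4 + 0.06396 + 0.01957 = 0.08399 K/W
Q = ΔT/ΣR = (294.1 K − 280.32 K)/0.08399 = 164 W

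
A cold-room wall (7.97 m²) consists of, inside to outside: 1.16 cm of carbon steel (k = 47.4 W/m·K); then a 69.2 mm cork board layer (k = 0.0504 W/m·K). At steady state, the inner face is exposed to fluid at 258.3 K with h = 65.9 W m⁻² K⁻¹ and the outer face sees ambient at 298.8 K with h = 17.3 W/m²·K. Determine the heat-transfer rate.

Q = 223 W

Treat each layer as a resistance in series:
  R_conv,in = 1/(hA) = 1/(65.9·7.97) = 0.001904 K/W
  R_carbon steel = L/(kA) = 0.0116/(47.4·7.97) = 3.071×10^-5 K/W
  R_cork board = L/(kA) = 0.0692/(0.0504·7.97) = 0.1723 K/W
  R_conv,out = 1/(hA) = 1/(17.3·7.97) = 0.007253 K/W
ΣR = 0.001904 + 3.071×10^-5 + 0.1723 + 0.007253 = 0.1815 K/W
Q = ΔT/ΣR = (258.3 K − 298.8 K)/0.1815 = -223 W
(Negative Q ⇒ heat flows inward; heat gain = 223 W.)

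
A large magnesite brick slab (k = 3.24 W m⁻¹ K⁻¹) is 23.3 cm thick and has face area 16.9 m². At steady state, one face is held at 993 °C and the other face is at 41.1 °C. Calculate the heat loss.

Q = kA·ΔT/L = 3.24 × 16.9 × |993 °C − 41.1 °C| / 0.233 = 2.24×10^5 W

Q = 224 kW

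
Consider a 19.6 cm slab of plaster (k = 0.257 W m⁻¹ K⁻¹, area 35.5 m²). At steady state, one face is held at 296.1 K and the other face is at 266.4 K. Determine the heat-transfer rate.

Q = kA·ΔT/L = 0.257 × 35.5 × |296.1 K − 266.4 K| / 0.196 = 1380 W

Q = 1380 W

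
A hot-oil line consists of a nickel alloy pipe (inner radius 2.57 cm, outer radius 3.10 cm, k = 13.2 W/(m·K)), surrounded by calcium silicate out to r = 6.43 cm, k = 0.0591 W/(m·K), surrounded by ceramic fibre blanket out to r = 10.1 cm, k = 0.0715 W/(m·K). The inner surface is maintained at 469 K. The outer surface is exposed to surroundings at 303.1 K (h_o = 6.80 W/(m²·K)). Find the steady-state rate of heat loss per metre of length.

Q' = 51.8 W/m

Resistance network (inner→outer):
  R'_nickel alloy = ln(0.0310/0.0257)/(2πk) = 0.1875/(2π·13.2) = 0.002261 m·K/W
  R'_calcium silicate = ln(0.0643/0.0310)/(2πk) = 0.7296/(2π·0.0591) = 1.965 m·K/W
  R'_ceramic fibre blanket = ln(0.101/0.0643)/(2πk) = 0.4516/(2π·0.0715) = 1.005 m·K/W
  R'_conv,out = 1/(2πr h) = 1/(2π·0.101·6.80) = 0.2317 m·K/W
ΣR = 0.002261 + 1.965 + 1.005 + 0.2317 = 3.204 m·K/W
Q' = ΔT/ΣR = (469 K − 303.1 K)/3.204 = 51.8 W/m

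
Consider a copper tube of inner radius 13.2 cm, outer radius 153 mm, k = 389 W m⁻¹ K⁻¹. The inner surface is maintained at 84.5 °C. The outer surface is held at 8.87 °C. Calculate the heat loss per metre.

Q' = 2πk·ΔT/ln(r₂/r₁) = 2π × 389 × 75.63 / ln(0.153/0.132) = 1.25×10^6 W/m

Q' = 1.25×10^6 W/m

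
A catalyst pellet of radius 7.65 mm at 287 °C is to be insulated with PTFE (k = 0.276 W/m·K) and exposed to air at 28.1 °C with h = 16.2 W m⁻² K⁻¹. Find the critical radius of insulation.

For a sphere, r_cr = 2k_ins/h = 2·0.276/16.2 = 0.0341 m = 3.41 cm

r_cr = 3.41 cm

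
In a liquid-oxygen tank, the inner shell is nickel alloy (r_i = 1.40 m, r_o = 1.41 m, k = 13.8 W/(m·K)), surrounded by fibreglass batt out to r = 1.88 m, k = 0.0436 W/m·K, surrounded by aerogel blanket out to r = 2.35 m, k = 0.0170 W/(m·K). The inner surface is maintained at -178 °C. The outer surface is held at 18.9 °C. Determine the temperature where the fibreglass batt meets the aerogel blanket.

Resistance network (inner→outer):
  R_nickel alloy = (1/1.40 − 1/1.41)/(4πk) = 0.005066/(4π·13.8) = 2.921×10^-5 K/W
  R_fibreglass batt = (1/1.41 − 1/1.88)/(4πk) = 0.1773/(4π·0.0436) = 0.3236 K/W
  R_aerogel blanket = (1/1.88 − 1/2.35)/(4πk) = 0.1064/(4π·0.0170) = 0.4980 K/W
ΣR = 2.921×10^-5 + 0.3236 + 0.4980 = 0.8216 K/W
Q = ΔT/ΣR = (-178 °C − 18.9 °C)/0.8216 = -239.7 W
From the inner boundary to the fibreglass batt/aerogel blanket interface, ΣR_partial = 0.3236 K/W.
T_interface = T_in − Q·ΣR_partial = -178 °C − (-239.7)(0.3236) = -100 °C

T = -100 °C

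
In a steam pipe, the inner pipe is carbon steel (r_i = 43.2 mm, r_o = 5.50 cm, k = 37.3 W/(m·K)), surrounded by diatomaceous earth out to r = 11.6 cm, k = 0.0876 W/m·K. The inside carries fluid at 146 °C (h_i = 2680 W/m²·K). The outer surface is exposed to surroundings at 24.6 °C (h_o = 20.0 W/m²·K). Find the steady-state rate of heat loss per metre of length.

Resistance network (inner→outer):
  R'_conv,in = 1/(2πr h) = 1/(2π·0.0432·2680) = 0.001375 m·K/W
  R'_carbon steel = ln(0.0550/0.0432)/(2πk) = 0.2415/(2π·37.3) = 0.001030 m·K/W
  R'_diatomaceous earth = ln(0.116/0.0550)/(2πk) = 0.7463/(2π·0.0876) = 1.356 m·K/W
  R'_conv,out = 1/(2πr h) = 1/(2π·0.116·20.0) = 0.06860 m·K/W
ΣR = 0.001375 + 0.001030 + 1.356 + 0.06860 = 1.427 m·K/W
Q' = ΔT/ΣR = (146 °C − 24.6 °C)/1.427 = 85.1 W/m

Q' = 85.1 W/m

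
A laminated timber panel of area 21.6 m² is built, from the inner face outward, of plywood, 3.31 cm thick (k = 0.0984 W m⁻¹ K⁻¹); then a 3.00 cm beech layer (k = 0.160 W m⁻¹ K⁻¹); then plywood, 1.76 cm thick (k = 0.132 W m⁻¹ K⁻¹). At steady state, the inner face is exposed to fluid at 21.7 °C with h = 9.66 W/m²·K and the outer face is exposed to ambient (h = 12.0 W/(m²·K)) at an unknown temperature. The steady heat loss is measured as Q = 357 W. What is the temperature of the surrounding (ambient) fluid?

Series resistances:
  R_conv,in = 1/(hA) = 1/(9.66·21.6) = 0.004793 K/W
  R_plywood = L/(kA) = 0.0331/(0.0984·21.6) = 0.01557 K/W
  R_beech = L/(kA) = 0.0300/(0.160·21.6) = 0.008681 K/W
  R_plywood = L/(kA) = 0.0176/(0.132·21.6) = 0.006173 K/W
  R_conv,out = 1/(hA) = 1/(12.0·21.6) = 0.003858 K/W
ΣR = 0.03908 K/W
ΔT = Q·ΣR = 357 × 0.03908 = 13.95 K
Heat flows outward, so T_out = T_in − ΔT = 21.7 − 13.95 = 7.75 °C

T_out = 7.75 °C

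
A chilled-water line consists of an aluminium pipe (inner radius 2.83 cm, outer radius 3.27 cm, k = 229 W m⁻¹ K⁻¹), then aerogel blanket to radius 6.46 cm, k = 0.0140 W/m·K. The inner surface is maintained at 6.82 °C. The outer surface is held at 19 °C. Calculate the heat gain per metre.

Q' = 1.57 W/m

Resistance network (inner→outer):
  R'_aluminium = ln(0.0327/0.0283)/(2πk) = 0.1445/(2π·229) = 1.004×10^-4 m·K/W
  R'_aerogel blanket = ln(0.0646/0.0327)/(2πk) = 0.6808/(2π·0.0140) = 7.740 m·K/W
ΣR = 1.004×10^-4 + 7.740 = 7.740 m·K/W
Q' = ΔT/ΣR = (6.82 °C − 19 °C)/7.740 = -1.57 W/m
(Negative Q' ⇒ heat flows inward; heat gain = 1.57 W/m.)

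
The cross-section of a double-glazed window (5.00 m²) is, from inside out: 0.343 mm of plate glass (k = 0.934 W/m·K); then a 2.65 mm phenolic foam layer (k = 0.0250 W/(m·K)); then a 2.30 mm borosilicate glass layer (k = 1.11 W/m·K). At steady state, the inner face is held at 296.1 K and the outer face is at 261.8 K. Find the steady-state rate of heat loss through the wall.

Q = 1580 W

Treat each layer as a resistance in series:
  R_plate glass = L/(kA) = 3.43×10^-4/(0.934·5.00) = 7.345×10^-5 K/W
  R_phenolic foam = L/(kA) = 0.00265/(0.0250·5.00) = 0.02120 K/W
  R_borosilicate glass = L/(kA) = 0.00230/(1.11·5.00) = 4.144×10^-4 K/W
ΣR = 7.345×10^-5 + 0.02120 + 4.144×10^-4 = 0.02169 K/W
Q = ΔT/ΣR = (296.1 K − 261.8 K)/0.02169 = 1580 W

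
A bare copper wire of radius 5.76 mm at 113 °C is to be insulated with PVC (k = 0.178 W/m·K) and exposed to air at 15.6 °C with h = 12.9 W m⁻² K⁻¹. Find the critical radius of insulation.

r_cr = 1.38 cm

For a cylinder, r_cr = k_ins/h = 0.178/12.9 = 0.0138 m = 1.38 cm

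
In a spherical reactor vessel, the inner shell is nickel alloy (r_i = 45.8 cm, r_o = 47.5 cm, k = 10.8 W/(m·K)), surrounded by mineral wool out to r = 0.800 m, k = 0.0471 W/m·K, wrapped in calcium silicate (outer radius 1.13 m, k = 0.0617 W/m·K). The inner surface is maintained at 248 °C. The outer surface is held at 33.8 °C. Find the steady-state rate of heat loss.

Resistance network (inner→outer):
  R_nickel alloy = (1/0.458 − 1/0.475)/(4πk) = 0.07814/(4π·10.8) = 5.758×10^-4 K/W
  R_mineral wool = (1/0.475 − 1/0.800)/(4πk) = 0.8553/(4π·0.0471) = 1.445 K/W
  R_calcium silicate = (1/0.800 − 1/1.13)/(4πk) = 0.3650/(4π·0.0617) = 0.4708 K/W
ΣR = 5.758×10^-4 + 1.445 + 0.4708 = 1.916 K/W
Q = ΔT/ΣR = (248 °C − 33.8 °C)/1.916 = 112 W

Q = 112 W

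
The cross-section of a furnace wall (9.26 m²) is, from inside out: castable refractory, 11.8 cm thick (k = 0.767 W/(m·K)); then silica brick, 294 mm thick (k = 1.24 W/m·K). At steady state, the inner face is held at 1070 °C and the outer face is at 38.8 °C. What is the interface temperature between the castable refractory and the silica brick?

Series thermal resistances, inner to outer:
  R_castable refractory = L/(kA) = 0.118/(0.767·9.26) = 0.01661 K/W
  R_silica brick = L/(kA) = 0.294/(1.24·9.26) = 0.02560 K/W
ΣR = 0.01661 + 0.02560 = 0.04221 K/W
Q = ΔT/ΣR = (1070 °C − 38.8 °C)/0.04221 = 24430 W
From the inner boundary to the castable refractory/silica brick interface, ΣR_partial = 0.01661 K/W.
T_interface = T_in − Q·ΣR_partial = 1070 °C − (24430)(0.01661) = 664 °C

T = 664 °C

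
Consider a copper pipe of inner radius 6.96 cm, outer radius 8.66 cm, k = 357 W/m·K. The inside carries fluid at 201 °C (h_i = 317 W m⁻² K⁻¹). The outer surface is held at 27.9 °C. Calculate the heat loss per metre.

Q' = 23.7 kW/m

Treat each layer as a resistance in series:
  R'_conv,in = 1/(2πr h) = 1/(2π·0.0696·317) = 0.007214 m·K/W
  R'_copper = ln(0.0866/0.0696)/(2πk) = 0.2185/(2π·357) = 9.743×10^-5 m·K/W
ΣR = 0.007214 + 9.743×10^-5 = 0.007311 m·K/W
Q' = ΔT/ΣR = (201 °C − 27.9 °C)/0.007311 = 23700 W/m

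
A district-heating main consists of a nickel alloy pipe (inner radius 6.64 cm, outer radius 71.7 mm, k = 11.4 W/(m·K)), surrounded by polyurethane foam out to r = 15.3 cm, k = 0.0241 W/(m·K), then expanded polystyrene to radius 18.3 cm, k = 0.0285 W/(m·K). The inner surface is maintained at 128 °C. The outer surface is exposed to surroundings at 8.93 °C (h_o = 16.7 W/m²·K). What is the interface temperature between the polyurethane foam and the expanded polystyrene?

T = 29.6 °C

Resistance network (inner→outer):
  R'_nickel alloy = ln(0.0717/0.0664)/(2πk) = 0.07679/(2π·11.4) = 0.001072 m·K/W
  R'_polyurethane foam = ln(0.153/0.0717)/(2πk) = 0.7579/(2π·0.0241) = 5.005 m·K/W
  R'_expanded polystyrene = ln(0.183/0.153)/(2πk) = 0.1790/(2π·0.0285) = 0.9999 m·K/W
  R'_conv,out = 1/(2πr h) = 1/(2π·0.183·16.7) = 0.05208 m·K/W
ΣR = 0.001072 + 5.005 + 0.9999 + 0.05208 = 6.058 m·K/W
Q' = ΔT/ΣR = (128 °C − 8.93 °C)/6.058 = 19.66 W/m
From the inner boundary to the polyurethane foam/expanded polystyrene interface, ΣR_partial = 5.006 m·K/W.
T_interface = T_in − Q'·ΣR_partial = 128 °C − (19.66)(5.006) = 29.6 °C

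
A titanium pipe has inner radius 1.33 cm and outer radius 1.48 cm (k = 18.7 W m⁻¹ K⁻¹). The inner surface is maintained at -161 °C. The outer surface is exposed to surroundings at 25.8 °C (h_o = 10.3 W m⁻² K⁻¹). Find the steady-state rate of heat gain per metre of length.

Treat each layer as a resistance in series:
  R'_titanium = ln(0.0148/0.0133)/(2πk) = 0.1069/(2π·18.7) = 9.095×10^-4 m·K/W
  R'_conv,out = 1/(2πr h) = 1/(2π·0.0148·10.3) = 1.044 m·K/W
ΣR = 9.095×10^-4 + 1.044 = 1.045 m·K/W
Q' = ΔT/ΣR = (-161 °C − 25.8 °C)/1.045 = -179 W/m
(Negative Q' ⇒ heat flows inward; heat gain = 179 W/m.)

Q' = 179 W/m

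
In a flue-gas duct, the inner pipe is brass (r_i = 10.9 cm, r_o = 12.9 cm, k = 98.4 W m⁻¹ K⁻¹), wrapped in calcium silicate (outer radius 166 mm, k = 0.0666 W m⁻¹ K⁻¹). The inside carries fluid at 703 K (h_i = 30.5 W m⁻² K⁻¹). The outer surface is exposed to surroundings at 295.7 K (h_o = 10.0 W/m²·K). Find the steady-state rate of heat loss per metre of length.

Treat each layer as a resistance in series:
  R'_conv,in = 1/(2πr h) = 1/(2π·0.109·30.5) = 0.04787 m·K/W
  R'_brass = ln(0.129/0.109)/(2πk) = 0.1685/(2π·98.4) = 2.725×10^-4 m·K/W
  R'_calcium silicate = ln(0.166/0.129)/(2πk) = 0.2522/(2π·0.0666) = 0.6026 m·K/W
  R'_conv,out = 1/(2πr h) = 1/(2π·0.166·10.0) = 0.09588 m·K/W
ΣR = 0.04787 + 2.725×10^-4 + 0.6026 + 0.09588 = 0.7466 m·K/W
Q' = ΔT/ΣR = (703 K − 295.7 K)/0.7466 = 546 W/m

Q' = 546 W/m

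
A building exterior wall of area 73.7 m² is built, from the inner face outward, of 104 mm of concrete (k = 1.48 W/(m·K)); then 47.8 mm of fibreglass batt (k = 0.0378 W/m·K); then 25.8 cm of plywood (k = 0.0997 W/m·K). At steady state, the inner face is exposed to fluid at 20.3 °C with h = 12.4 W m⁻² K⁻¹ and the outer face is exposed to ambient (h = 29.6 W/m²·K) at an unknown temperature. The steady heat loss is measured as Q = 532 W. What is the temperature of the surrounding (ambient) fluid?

T_out = -8.84 °C

Series resistances:
  R_conv,in = 1/(hA) = 1/(12.4·73.7) = 0.001094 K/W
  R_concrete = L/(kA) = 0.104/(1.48·73.7) = 9.535×10^-4 K/W
  R_fibreglass batt = L/(kA) = 0.0478/(0.0378·73.7) = 0.01716 K/W
  R_plywood = L/(kA) = 0.258/(0.0997·73.7) = 0.03511 K/W
  R_conv,out = 1/(hA) = 1/(29.6·73.7) = 4.584×10^-4 K/W
ΣR = 0.05478 K/W
ΔT = Q·ΣR = 532 × 0.05478 = 29.14 K
Heat flows outward, so T_out = T_in − ΔT = 20.3 − 29.14 = -8.84 °C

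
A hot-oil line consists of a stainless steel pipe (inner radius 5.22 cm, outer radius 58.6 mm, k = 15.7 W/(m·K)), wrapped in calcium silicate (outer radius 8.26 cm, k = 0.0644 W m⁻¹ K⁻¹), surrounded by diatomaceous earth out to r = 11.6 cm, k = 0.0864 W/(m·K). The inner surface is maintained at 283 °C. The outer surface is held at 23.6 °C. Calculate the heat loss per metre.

Q' = 176 W/m

Treat each layer as a resistance in series:
  R'_stainless steel = ln(0.0586/0.0522)/(2πk) = 0.1157/(2π·15.7) = 0.001172 m·K/W
  R'_calcium silicate = ln(0.0826/0.0586)/(2πk) = 0.3433/(2π·0.0644) = 0.8484 m·K/W
  R'_diatomaceous earth = ln(0.116/0.0826)/(2πk) = 0.3396/(2π·0.0864) = 0.6255 m·K/W
ΣR = 0.001172 + 0.8484 + 0.6255 = 1.475 m·K/W
Q' = ΔT/ΣR = (283 °C − 23.6 °C)/1.475 = 176 W/m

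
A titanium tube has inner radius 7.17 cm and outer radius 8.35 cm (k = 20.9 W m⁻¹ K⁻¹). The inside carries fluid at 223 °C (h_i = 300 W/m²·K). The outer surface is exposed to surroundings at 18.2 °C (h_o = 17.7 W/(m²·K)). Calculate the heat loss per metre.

Series thermal resistances, inner to outer:
  R'_conv,in = 1/(2πr h) = 1/(2π·0.0717·300) = 0.007399 m·K/W
  R'_titanium = ln(0.0835/0.0717)/(2πk) = 0.1524/(2π·20.9) = 0.001160 m·K/W
  R'_conv,out = 1/(2πr h) = 1/(2π·0.0835·17.7) = 0.1077 m·K/W
ΣR = 0.007399 + 0.001160 + 0.1077 = 0.1163 m·K/W
Q' = ΔT/ΣR = (223 °C − 18.2 °C)/0.1163 = 1760 W/m

Q' = 1760 W/m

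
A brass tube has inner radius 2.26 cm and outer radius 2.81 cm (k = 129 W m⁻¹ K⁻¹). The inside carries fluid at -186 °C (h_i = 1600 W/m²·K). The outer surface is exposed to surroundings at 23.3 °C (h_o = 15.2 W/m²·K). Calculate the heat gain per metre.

Q' = 555 W/m

Series thermal resistances, inner to outer:
  R'_conv,in = 1/(2πr h) = 1/(2π·0.0226·1600) = 0.004401 m·K/W
  R'_brass = ln(0.0281/0.0226)/(2πk) = 0.2178/(2π·129) = 2.687×10^-4 m·K/W
  R'_conv,out = 1/(2πr h) = 1/(2π·0.0281·15.2) = 0.3726 m·K/W
ΣR = 0.004401 + 2.687×10^-4 + 0.3726 = 0.3773 m·K/W
Q' = ΔT/ΣR = (-186 °C − 23.3 °C)/0.3773 = -555 W/m
(Negative Q' ⇒ heat flows inward; heat gain = 555 W/m.)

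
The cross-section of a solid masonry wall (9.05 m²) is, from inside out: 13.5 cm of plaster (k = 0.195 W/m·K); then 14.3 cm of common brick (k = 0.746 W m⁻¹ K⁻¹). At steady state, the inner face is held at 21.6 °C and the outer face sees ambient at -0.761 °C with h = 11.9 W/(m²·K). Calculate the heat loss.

Q = 209 W

Treat each layer as a resistance in series:
  R_plaster = L/(kA) = 0.135/(0.195·9.05) = 0.07650 K/W
  R_common brick = L/(kA) = 0.143/(0.746·9.05) = 0.02118 K/W
  R_conv,out = 1/(hA) = 1/(11.9·9.05) = 0.009285 K/W
ΣR = 0.07650 + 0.02118 + 0.009285 = 0.1070 K/W
Q = ΔT/ΣR = (21.6 °C − -0.761 °C)/0.1070 = 209 W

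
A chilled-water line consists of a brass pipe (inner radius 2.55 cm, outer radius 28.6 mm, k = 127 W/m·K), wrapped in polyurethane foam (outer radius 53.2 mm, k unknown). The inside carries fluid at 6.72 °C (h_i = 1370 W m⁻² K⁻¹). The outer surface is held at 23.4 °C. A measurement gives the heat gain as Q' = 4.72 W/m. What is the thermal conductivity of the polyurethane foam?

k = 0.0280 W/m·K

ΣR = ΔT/Q' = |6.72 − 23.4|/4.72 = 3.534 m·K/W
Known resistances:
  R'_conv,in = 1/(2πr h) = 1/(2π·0.0255·1370) = 0.004556 m·K/W
  R'_brass = ln(0.0286/0.0255)/(2πk) = 0.1147/(2π·127) = 1.438×10^-4 m·K/W
R_polyurethane foam = ΣR − ΣR_known = 3.534 − 0.004700 = 3.529 m·K/W
ln(r₂/r₁)/(2πk) = 3.529 ⇒ k = 0.6207/(2π·3.529) = 0.0280 W/m·K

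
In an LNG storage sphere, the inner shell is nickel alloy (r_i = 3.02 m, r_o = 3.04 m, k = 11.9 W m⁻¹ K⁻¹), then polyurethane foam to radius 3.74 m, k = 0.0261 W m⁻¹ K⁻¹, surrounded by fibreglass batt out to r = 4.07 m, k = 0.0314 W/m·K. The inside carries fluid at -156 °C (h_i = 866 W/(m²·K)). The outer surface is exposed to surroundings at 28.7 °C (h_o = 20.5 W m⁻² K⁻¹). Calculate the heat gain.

Treat each layer as a resistance in series:
  R_conv,in = 1/(4πr²h) = 1/(4π·3.02²·866) = 1.008×10^-5 K/W
  R_nickel alloy = (1/3.02 − 1/3.04)/(4πk) = 0.002178/(4π·11.9) = 1.457×10^-5 K/W
  R_polyurethane foam = (1/3.04 − 1/3.74)/(4πk) = 0.06157/(4π·0.0261) = 0.1877 K/W
  R_fibreglass batt = (1/3.74 − 1/4.07)/(4πk) = 0.02168/(4π·0.0314) = 0.05494 K/W
  R_conv,out = 1/(4πr²h) = 1/(4π·4.07²·20.5) = 2.343×10^-4 K/W
ΣR = 1.008×10^-5 + 1.457×10^-5 + 0.1877 + 0.05494 + 2.343×10^-4 = 0.2429 K/W
Q = ΔT/ΣR = (-156 °C − 28.7 °C)/0.2429 = -760 W
(Negative Q ⇒ heat flows inward; heat gain = 760 W.)

Q = 760 W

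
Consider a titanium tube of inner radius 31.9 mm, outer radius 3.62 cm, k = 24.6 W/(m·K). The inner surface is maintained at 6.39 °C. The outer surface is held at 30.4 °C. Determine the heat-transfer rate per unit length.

Q' = 2πk·ΔT/ln(r₂/r₁) = 2π × 24.6 × 24.01 / ln(0.0362/0.0319) = 29300 W/m

Q' = 29.3 kW/m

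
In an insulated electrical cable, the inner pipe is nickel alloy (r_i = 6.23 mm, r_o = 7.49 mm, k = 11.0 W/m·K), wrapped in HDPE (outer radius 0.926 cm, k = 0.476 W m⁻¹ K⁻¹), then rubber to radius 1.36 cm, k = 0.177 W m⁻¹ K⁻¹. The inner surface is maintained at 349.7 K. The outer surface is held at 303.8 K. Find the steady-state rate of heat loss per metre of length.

Resistance network (inner→outer):
  R'_nickel alloy = ln(0.00749/0.00623)/(2πk) = 0.1842/(2π·11.0) = 0.002665 m·K/W
  R'_HDPE = ln(0.00926/0.00749)/(2πk) = 0.2121/(2π·0.476) = 0.07093 m·K/W
  R'_rubber = ln(0.0136/0.00926)/(2πk) = 0.3844/(2π·0.177) = 0.3456 m·K/W
ΣR = 0.002665 + 0.07093 + 0.3456 = 0.4192 m·K/W
Q' = ΔT/ΣR = (349.7 K − 303.8 K)/0.4192 = 109 W/m

Q' = 109 W/m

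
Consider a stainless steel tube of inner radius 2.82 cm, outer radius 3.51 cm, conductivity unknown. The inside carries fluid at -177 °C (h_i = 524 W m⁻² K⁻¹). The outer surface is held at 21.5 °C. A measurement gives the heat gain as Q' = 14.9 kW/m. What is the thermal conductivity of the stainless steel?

ΣR = ΔT/Q' = |-177 − 21.5|/14900 = 0.01332 m·K/W
Known resistances:
  R'_conv,in = 1/(2πr h) = 1/(2π·0.0282·524) = 0.01077 m·K/W
R_stainless steel = ΣR − ΣR_known = 0.01332 − 0.01077 = 0.002550 m·K/W
ln(r₂/r₁)/(2πk) = 0.002550 ⇒ k = 0.2189/(2π·0.002550) = 13.7 W/m·K

k = 13.7 W/m·K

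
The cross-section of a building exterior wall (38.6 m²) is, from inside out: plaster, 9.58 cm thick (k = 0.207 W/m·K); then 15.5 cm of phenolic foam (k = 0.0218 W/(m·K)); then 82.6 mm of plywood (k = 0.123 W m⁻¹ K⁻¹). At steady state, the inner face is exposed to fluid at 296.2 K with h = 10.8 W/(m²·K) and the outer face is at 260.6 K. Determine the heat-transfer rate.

Series thermal resistances, inner to outer:
  R_conv,in = 1/(hA) = 1/(10.8·38.6) = 0.002399 K/W
  R_plaster = L/(kA) = 0.0958/(0.207·38.6) = 0.01199 K/W
  R_phenolic foam = L/(kA) = 0.155/(0.0218·38.6) = 0.1842 K/W
  R_plywood = L/(kA) = 0.0826/(0.123·38.6) = 0.01740 K/W
ΣR = 0.002399 + 0.01199 + 0.1842 + 0.01740 = 0.2160 K/W
Q = ΔT/ΣR = (296.2 K − 260.6 K)/0.2160 = 165 W

Q = 165 W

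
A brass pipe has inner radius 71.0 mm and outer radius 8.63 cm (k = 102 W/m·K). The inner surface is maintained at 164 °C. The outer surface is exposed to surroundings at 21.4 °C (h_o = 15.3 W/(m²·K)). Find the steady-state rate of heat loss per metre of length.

Q' = 1180 W/m

Treat each layer as a resistance in series:
  R'_brass = ln(0.0863/0.0710)/(2πk) = 0.1951/(2π·102) = 3.045×10^-4 m·K/W
  R'_conv,out = 1/(2πr h) = 1/(2π·0.0863·15.3) = 0.1205 m·K/W
ΣR = 3.045×10^-4 + 0.1205 = 0.1208 m·K/W
Q' = ΔT/ΣR = (164 °C − 21.4 °C)/0.1208 = 1180 W/m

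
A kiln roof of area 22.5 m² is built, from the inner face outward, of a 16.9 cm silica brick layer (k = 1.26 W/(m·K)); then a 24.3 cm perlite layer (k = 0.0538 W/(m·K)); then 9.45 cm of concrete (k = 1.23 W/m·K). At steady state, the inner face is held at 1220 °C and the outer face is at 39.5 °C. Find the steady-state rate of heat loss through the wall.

Resistance network (inner→outer):
  R_silica brick = L/(kA) = 0.169/(1.26·22.5) = 0.005961 K/W
  R_perlite = L/(kA) = 0.243/(0.0538·22.5) = 0.2007 K/W
  R_concrete = L/(kA) = 0.0945/(1.23·22.5) = 0.003415 K/W
ΣR = 0.005961 + 0.2007 + 0.003415 = 0.2101 K/W
Q = ΔT/ΣR = (1220 °C − 39.5 °C)/0.2101 = 5620 W

Q = 5.62 kW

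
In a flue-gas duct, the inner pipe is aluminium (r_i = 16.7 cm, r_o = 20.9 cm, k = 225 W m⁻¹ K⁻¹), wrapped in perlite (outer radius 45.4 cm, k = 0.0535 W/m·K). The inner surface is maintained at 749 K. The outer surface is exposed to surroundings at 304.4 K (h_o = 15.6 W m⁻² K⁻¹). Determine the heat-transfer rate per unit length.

Q' = 191 W/m

Resistance network (inner→outer):
  R'_aluminium = ln(0.209/0.167)/(2πk) = 0.2243/(2π·225) = 1.587×10^-4 m·K/W
  R'_perlite = ln(0.454/0.209)/(2πk) = 0.7758/(2π·0.0535) = 2.308 m·K/W
  R'_conv,out = 1/(2πr h) = 1/(2π·0.454·15.6) = 0.02247 m·K/W
ΣR = 1.587×10^-4 + 2.308 + 0.02247 = 2.331 m·K/W
Q' = ΔT/ΣR = (749 K − 304.4 K)/2.331 = 191 W/m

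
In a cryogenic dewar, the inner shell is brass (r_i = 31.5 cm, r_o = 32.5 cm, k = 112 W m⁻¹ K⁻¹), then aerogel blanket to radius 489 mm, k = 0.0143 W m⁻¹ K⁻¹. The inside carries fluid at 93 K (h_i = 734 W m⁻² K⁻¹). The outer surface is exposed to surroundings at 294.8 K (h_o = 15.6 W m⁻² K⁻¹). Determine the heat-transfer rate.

Q = 35.0 W

Series thermal resistances, inner to outer:
  R_conv,in = 1/(4πr²h) = 1/(4π·0.315²·734) = 0.001093 K/W
  R_brass = (1/0.315 − 1/0.325)/(4πk) = 0.09768/(4π·112) = 6.940×10^-5 K/W
  R_aerogel blanket = (1/0.325 − 1/0.489)/(4πk) = 1.032/(4π·0.0143) = 5.743 K/W
  R_conv,out = 1/(4πr²h) = 1/(4π·0.489²·15.6) = 0.02133 K/W
ΣR = 0.001093 + 6.940×10^-5 + 5.743 + 0.02133 = 5.765 K/W
Q = ΔT/ΣR = (93 K − 294.8 K)/5.765 = -35.0 W
(Negative Q ⇒ heat flows inward; heat gain = 35.0 W.)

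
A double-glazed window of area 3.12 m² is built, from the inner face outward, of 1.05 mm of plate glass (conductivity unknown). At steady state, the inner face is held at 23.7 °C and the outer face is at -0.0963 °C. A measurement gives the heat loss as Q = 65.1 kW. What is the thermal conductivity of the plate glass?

k = 0.921 W/m·K

ΣR = ΔT/Q = |23.7 − -0.0963|/65100 = 3.655×10^-4 K/W
L/(kA) = 3.655×10^-4 ⇒ k = 0.00105/(3.655×10^-4·3.12) = 0.921 W/m·K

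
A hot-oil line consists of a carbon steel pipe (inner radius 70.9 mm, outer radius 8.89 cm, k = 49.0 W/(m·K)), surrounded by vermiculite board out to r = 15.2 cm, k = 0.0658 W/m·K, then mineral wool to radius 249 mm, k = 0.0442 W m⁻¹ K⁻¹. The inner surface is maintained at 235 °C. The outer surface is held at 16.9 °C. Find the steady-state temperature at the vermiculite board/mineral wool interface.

T = 143 °C

Treat each layer as a resistance in series:
  R'_carbon steel = ln(0.0889/0.0709)/(2πk) = 0.2262/(2π·49.0) = 7.348×10^-4 m·K/W
  R'_vermiculite board = ln(0.152/0.0889)/(2πk) = 0.5364/(2π·0.0658) = 1.297 m·K/W
  R'_mineral wool = ln(0.249/0.152)/(2πk) = 0.4936/(2π·0.0442) = 1.777 m·K/W
ΣR = 7.348×10^-4 + 1.297 + 1.777 = 3.075 m·K/W
Q' = ΔT/ΣR = (235 °C − 16.9 °C)/3.075 = 70.93 W/m
From the inner boundary to the vermiculite board/mineral wool interface, ΣR_partial = 1.298 m·K/W.
T_interface = T_in − Q'·ΣR_partial = 235 °C − (70.93)(1.298) = 143 °C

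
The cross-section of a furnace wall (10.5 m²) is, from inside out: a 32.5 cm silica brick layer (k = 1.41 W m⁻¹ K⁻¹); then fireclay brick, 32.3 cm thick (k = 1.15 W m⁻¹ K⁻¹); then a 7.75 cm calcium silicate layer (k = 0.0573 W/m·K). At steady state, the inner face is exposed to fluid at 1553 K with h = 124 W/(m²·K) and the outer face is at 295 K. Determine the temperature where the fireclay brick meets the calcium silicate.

T = 1204 K

Series thermal resistances, inner to outer:
  R_conv,in = 1/(hA) = 1/(124·10.5) = 7.680×10^-4 K/W
  R_silica brick = L/(kA) = 0.325/(1.41·10.5) = 0.02195 K/W
  R_fireclay brick = L/(kA) = 0.323/(1.15·10.5) = 0.02675 K/W
  R_calcium silicate = L/(kA) = 0.0775/(0.0573·10.5) = 0.1288 K/W
ΣR = 7.680×10^-4 + 0.02195 + 0.02675 + 0.1288 = 0.1783 K/W
Q = ΔT/ΣR = (1553 K − 295 K)/0.1783 = 7056 W
From the inner boundary to the fireclay brick/calcium silicate interface, ΣR_partial = 0.04947 K/W.
T_interface = T_in − Q·ΣR_partial = 1553 K − (7056)(0.04947) = 1204 K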